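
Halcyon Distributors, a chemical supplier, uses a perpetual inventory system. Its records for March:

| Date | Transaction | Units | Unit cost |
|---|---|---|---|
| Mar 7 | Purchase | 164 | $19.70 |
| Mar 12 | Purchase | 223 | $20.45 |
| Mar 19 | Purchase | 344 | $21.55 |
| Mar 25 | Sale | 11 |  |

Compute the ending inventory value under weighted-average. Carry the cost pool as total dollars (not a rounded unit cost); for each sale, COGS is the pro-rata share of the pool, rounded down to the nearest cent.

Ending inventory = $14,975.56

After Mar 7: 164 on hand, pool $3,230.80 (≈ $19.7000 each)
After Mar 12: 387 on hand, pool $7,791.15 (≈ $20.1322 each)
After Mar 19: 731 on hand, pool $15,204.35 (≈ $20.7994 each)
Mar 25, sell 11: 11/731 × $15,204.35 → $228.79
Ending inventory (cost pool remaining) = $14,975.56
Check: goods available $15,204.35 = COGS $228.79 + ending $14,975.56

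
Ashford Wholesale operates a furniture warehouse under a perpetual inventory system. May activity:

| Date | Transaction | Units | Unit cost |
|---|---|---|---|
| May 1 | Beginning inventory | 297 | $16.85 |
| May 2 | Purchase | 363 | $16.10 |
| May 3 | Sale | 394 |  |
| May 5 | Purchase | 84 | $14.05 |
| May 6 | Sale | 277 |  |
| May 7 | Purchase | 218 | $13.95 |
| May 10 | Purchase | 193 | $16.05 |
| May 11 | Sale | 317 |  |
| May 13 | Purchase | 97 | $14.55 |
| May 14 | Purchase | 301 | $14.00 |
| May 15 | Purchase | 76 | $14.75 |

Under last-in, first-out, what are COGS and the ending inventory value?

COGS = $15,626.35; ending inventory = $9,287.70

May 3, 394 sold [LIFO — newest first]: 363 @ $16.10 + 31 @ $16.85 = $6,366.65
May 6, 277 sold [LIFO — newest first]: 84 @ $14.05 + 193 @ $16.85 = $4,432.25
May 11, 317 sold [LIFO — newest first]: 193 @ $16.05 + 124 @ $13.95 = $4,827.45
Total COGS = $6,366.65 + $4,432.25 + $4,827.45 = $15,626.35
Ending inventory: 73 @ $16.85 + 94 @ $13.95 + 97 @ $14.55 + 301 @ $14.00 + 76 @ $14.75 = $9,287.70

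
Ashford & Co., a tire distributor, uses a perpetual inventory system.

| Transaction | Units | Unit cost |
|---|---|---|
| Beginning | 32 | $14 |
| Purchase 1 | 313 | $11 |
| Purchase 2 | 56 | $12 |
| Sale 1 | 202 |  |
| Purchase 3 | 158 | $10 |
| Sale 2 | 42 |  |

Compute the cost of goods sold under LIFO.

COGS = $2,698

Sale 1 (202) [LIFO — newest first]: 56 @ $12 + 146 @ $11 = $2,278
Sale 2 (42) [LIFO — newest first]: 42 @ $10 = $420
Total COGS = $2,278 + $420 = $2,698
Ending inventory: 32 @ $14 + 167 @ $11 + 116 @ $10 = $3,445
Check: goods available $6,143 = COGS $2,698 + ending $3,445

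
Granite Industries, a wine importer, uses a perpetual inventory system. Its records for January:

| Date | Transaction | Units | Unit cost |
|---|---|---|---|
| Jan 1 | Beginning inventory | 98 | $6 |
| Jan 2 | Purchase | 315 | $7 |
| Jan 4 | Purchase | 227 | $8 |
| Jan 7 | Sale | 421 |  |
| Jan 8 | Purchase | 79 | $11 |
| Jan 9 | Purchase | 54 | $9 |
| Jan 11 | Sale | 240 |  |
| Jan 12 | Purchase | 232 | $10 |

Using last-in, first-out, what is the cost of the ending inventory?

Jan 7, 421 sold [LIFO — newest first]: 227 @ $8 + 194 @ $7 = $3,174
Jan 11, 240 sold [LIFO — newest first]: 54 @ $9 + 79 @ $11 + 107 @ $7 = $2,104
Total COGS = $3,174 + $2,104 = $5,278
Ending inventory: 98 @ $6 + 14 @ $7 + 232 @ $10 = $3,006

Ending inventory = $3,006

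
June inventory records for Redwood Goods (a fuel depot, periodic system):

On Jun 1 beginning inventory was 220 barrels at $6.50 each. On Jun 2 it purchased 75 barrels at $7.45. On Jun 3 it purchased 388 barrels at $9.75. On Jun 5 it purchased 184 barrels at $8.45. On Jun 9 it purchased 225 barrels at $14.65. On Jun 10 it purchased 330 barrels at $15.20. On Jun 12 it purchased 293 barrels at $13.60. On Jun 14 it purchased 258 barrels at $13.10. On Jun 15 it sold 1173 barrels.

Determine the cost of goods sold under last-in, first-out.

COGS = $16,243.00

Jun 15, 1173 sold [LIFO — newest first]: 258 @ $13.10 + 293 @ $13.60 + 330 @ $15.20 + 225 @ $14.65 + 67 @ $8.45 = $16,243.00
Ending inventory: 220 @ $6.50 + 75 @ $7.45 + 388 @ $9.75 + 117 @ $8.45 = $6,760.40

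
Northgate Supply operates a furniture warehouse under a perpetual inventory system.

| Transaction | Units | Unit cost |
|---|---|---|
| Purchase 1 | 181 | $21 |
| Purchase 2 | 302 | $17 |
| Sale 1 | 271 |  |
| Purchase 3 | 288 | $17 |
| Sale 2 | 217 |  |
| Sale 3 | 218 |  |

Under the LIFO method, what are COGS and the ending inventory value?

Sale 1 (271) [LIFO — newest first]: 271 @ $17 = $4,607
Sale 2 (217) [LIFO — newest first]: 217 @ $17 = $3,689
Sale 3 (218) [LIFO — newest first]: 71 @ $17 + 31 @ $17 + 116 @ $21 = $4,170
Total COGS = $4,607 + $3,689 + $4,170 = $12,466
Ending inventory: 65 @ $21 = $1,365
Check: goods available $13,831 = COGS $12,466 + ending $1,365

COGS = $12,466; ending inventory = $1,365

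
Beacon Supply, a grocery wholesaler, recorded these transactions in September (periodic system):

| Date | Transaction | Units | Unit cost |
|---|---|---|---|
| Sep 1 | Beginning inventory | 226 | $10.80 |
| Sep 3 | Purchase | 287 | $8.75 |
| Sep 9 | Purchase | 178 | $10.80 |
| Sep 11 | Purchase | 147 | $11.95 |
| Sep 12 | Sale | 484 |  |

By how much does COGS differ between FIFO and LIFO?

FIFO COGS: 226 @ $10.80 + 258 @ $8.75 = $4,698.30
LIFO COGS: 147 @ $11.95 + 178 @ $10.80 + 159 @ $8.75 = $5,070.30
Difference = |$4,698.30 − $5,070.30| = $372.00

$372.00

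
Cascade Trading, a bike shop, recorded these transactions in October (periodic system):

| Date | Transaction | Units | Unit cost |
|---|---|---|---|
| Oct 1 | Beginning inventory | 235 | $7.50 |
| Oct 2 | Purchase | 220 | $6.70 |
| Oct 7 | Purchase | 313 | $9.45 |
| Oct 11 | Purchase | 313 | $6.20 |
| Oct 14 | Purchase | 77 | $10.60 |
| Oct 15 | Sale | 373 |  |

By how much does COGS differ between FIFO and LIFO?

FIFO COGS: 235 @ $7.50 + 138 @ $6.70 = $2,687.10
LIFO COGS: 77 @ $10.60 + 296 @ $6.20 = $2,651.40
Difference = |$2,687.10 − $2,651.40| = $35.70

$35.70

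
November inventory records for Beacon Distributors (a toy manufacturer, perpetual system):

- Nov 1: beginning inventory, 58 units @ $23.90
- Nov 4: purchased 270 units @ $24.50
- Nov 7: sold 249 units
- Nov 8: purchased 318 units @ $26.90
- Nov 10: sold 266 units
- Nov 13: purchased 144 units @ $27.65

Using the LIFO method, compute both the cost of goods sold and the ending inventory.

COGS = $13,255.90; ending inventory = $7,281.10

Nov 7, 249 sold [LIFO — newest first]: 249 @ $24.50 = $6,100.50
Nov 10, 266 sold [LIFO — newest first]: 266 @ $26.90 = $7,155.40
Total COGS = $6,100.50 + $7,155.40 = $13,255.90
Ending inventory: 58 @ $23.90 + 21 @ $24.50 + 52 @ $26.90 + 144 @ $27.65 = $7,281.10
Check: goods available $20,537.00 = COGS $13,255.90 + ending $7,281.10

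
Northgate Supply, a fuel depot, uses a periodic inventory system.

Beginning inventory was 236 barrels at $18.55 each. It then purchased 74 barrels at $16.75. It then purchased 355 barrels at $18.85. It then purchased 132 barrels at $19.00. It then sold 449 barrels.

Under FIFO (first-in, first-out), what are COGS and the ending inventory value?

COGS = $8,237.45; ending inventory = $6,579.60

Sale 1 (449) [FIFO — oldest first]: 236 @ $18.55 + 74 @ $16.75 + 139 @ $18.85 = $8,237.45
Ending inventory: 216 @ $18.85 + 132 @ $19.00 = $6,579.60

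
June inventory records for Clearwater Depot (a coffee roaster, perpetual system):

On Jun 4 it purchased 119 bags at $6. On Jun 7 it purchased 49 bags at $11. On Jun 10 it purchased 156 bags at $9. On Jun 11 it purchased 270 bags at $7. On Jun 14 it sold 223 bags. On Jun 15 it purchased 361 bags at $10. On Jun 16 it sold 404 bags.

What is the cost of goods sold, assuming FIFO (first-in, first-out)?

COGS = $4,877

Jun 14, 223 sold [FIFO — oldest first]: 119 @ $6 + 49 @ $11 + 55 @ $9 = $1,748
Jun 16, 404 sold [FIFO — oldest first]: 101 @ $9 + 270 @ $7 + 33 @ $10 = $3,129
Total COGS = $1,748 + $3,129 = $4,877
Ending inventory: 328 @ $10 = $3,280
Check: goods available $8,157 = COGS $4,877 + ending $3,280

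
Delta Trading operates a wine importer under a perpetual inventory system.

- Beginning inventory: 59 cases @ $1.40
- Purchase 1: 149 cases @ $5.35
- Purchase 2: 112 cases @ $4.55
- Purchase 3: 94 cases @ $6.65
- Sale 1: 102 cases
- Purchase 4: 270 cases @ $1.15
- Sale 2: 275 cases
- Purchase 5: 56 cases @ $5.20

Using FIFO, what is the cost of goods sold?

COGS = $1,768.40

Sale 1 (102) [FIFO — oldest first]: 59 @ $1.40 + 43 @ $5.35 = $312.65
Sale 2 (275) [FIFO — oldest first]: 106 @ $5.35 + 112 @ $4.55 + 57 @ $6.65 = $1,455.75
Total COGS = $312.65 + $1,455.75 = $1,768.40
Ending inventory: 37 @ $6.65 + 270 @ $1.15 + 56 @ $5.20 = $847.75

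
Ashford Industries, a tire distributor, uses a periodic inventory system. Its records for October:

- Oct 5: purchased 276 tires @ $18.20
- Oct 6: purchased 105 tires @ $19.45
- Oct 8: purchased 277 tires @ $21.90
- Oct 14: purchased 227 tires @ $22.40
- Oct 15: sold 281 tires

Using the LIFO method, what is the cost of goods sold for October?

Oct 15, 281 sold [LIFO — newest first]: 227 @ $22.40 + 54 @ $21.90 = $6,267.40
Ending inventory: 276 @ $18.20 + 105 @ $19.45 + 223 @ $21.90 = $11,949.15

COGS = $6,267.40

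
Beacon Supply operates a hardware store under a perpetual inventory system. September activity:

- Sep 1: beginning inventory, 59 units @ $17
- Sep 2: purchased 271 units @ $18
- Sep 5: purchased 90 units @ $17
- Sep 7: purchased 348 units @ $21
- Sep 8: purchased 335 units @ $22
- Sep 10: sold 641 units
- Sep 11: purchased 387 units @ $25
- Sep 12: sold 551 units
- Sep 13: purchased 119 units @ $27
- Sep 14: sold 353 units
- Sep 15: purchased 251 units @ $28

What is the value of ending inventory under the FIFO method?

Sep 10, 641 sold [FIFO — oldest first]: 59 @ $17 + 271 @ $18 + 90 @ $17 + 221 @ $21 = $12,052
Sep 12, 551 sold [FIFO — oldest first]: 127 @ $21 + 335 @ $22 + 89 @ $25 = $12,262
Sep 14, 353 sold [FIFO — oldest first]: 298 @ $25 + 55 @ $27 = $8,935
Total COGS = $12,052 + $12,262 + $8,935 = $33,249
Ending inventory: 64 @ $27 + 251 @ $28 = $8,756

Ending inventory = $8,756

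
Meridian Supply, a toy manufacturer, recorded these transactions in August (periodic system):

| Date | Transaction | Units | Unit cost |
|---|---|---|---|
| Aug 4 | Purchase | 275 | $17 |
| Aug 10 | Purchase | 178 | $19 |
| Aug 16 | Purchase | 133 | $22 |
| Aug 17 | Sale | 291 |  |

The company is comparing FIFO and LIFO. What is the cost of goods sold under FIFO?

COGS = $4,979

FIFO COGS: 275 @ $17 + 16 @ $19 = $4,979
LIFO COGS: 133 @ $22 + 158 @ $19 = $5,928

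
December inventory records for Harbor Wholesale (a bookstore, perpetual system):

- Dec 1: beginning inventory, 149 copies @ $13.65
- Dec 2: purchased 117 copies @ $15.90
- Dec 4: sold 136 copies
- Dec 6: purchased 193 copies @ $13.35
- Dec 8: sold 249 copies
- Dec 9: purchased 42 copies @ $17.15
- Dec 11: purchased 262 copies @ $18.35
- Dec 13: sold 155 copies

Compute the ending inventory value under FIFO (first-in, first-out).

Dec 4, 136 sold [FIFO — oldest first]: 136 @ $13.65 = $1,856.40
Dec 8, 249 sold [FIFO — oldest first]: 13 @ $13.65 + 117 @ $15.90 + 119 @ $13.35 = $3,626.40
Dec 13, 155 sold [FIFO — oldest first]: 74 @ $13.35 + 42 @ $17.15 + 39 @ $18.35 = $2,423.85
Total COGS = $1,856.40 + $3,626.40 + $2,423.85 = $7,906.65
Ending inventory: 223 @ $18.35 = $4,092.05
Check: goods available $11,998.70 = COGS $7,906.65 + ending $4,092.05

Ending inventory = $4,092.05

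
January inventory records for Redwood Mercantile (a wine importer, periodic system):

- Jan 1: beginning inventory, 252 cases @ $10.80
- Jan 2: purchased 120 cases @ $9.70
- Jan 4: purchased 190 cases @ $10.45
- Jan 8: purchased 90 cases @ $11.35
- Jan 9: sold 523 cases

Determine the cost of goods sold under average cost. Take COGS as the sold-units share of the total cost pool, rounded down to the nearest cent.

COGS = $5,528.88

Jan 9, sell 523: 523/652 × $6,892.60 → $5,528.88
Ending inventory (cost pool remaining) = $1,363.72
Check: goods available $6,892.60 = COGS $5,528.88 + ending $1,363.72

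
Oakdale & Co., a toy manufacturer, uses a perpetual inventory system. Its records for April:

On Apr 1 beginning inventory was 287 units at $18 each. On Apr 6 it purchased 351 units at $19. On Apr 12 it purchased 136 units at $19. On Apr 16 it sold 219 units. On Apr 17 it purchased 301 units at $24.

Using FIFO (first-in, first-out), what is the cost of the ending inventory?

Ending inventory = $17,701

Apr 16, 219 sold [FIFO — oldest first]: 219 @ $18 = $3,942
Ending inventory: 68 @ $18 + 351 @ $19 + 136 @ $19 + 301 @ $24 = $17,701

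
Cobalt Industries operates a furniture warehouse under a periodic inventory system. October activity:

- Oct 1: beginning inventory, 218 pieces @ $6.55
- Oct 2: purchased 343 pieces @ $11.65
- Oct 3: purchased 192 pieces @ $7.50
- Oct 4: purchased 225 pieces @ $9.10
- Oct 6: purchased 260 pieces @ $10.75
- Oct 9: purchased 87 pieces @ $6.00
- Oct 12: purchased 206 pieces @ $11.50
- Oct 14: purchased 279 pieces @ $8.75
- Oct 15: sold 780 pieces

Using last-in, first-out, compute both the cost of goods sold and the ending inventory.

Oct 15, 780 sold [LIFO — newest first]: 279 @ $8.75 + 206 @ $11.50 + 87 @ $6.00 + 208 @ $10.75 = $7,568.25
Ending inventory: 218 @ $6.55 + 343 @ $11.65 + 192 @ $7.50 + 225 @ $9.10 + 52 @ $10.75 = $9,470.35

COGS = $7,568.25; ending inventory = $9,470.35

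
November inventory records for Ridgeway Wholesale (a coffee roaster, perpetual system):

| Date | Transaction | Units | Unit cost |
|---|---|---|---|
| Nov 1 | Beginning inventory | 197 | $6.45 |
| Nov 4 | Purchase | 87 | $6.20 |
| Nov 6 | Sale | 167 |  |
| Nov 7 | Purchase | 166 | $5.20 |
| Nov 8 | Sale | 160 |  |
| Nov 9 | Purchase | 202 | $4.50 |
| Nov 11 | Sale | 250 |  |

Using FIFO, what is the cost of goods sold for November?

COGS = $3,244.75

Nov 6, 167 sold [FIFO — oldest first]: 167 @ $6.45 = $1,077.15
Nov 8, 160 sold [FIFO — oldest first]: 30 @ $6.45 + 87 @ $6.20 + 43 @ $5.20 = $956.50
Nov 11, 250 sold [FIFO — oldest first]: 123 @ $5.20 + 127 @ $4.50 = $1,211.10
Total COGS = $1,077.15 + $956.50 + $1,211.10 = $3,244.75
Ending inventory: 75 @ $4.50 = $337.50
Check: goods available $3,582.25 = COGS $3,244.75 + ending $337.50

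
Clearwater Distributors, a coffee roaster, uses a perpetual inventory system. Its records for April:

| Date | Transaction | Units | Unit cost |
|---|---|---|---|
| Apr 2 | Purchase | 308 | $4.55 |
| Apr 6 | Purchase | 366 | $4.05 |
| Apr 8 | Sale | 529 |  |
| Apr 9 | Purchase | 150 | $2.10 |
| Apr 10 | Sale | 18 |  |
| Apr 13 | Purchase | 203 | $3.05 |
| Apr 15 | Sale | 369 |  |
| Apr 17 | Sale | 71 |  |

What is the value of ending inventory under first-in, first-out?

Ending inventory = $122.00

Apr 8, 529 sold [FIFO — oldest first]: 308 @ $4.55 + 221 @ $4.05 = $2,296.45
Apr 10, 18 sold [FIFO — oldest first]: 18 @ $4.05 = $72.90
Apr 15, 369 sold [FIFO — oldest first]: 127 @ $4.05 + 150 @ $2.10 + 92 @ $3.05 = $1,109.95
Apr 17, 71 sold [FIFO — oldest first]: 71 @ $3.05 = $216.55
Total COGS = $2,296.45 + $72.90 + $1,109.95 + $216.55 = $3,695.85
Ending inventory: 40 @ $3.05 = $122.00
Check: goods available $3,817.85 = COGS $3,695.85 + ending $122.00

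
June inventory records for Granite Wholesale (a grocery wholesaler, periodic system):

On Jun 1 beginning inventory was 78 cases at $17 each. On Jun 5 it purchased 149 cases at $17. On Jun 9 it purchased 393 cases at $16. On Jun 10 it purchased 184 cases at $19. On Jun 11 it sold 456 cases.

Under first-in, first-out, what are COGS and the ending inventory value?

COGS = $7,523; ending inventory = $6,120

Jun 11, 456 sold [FIFO — oldest first]: 78 @ $17 + 149 @ $17 + 229 @ $16 = $7,523
Ending inventory: 164 @ $16 + 184 @ $19 = $6,120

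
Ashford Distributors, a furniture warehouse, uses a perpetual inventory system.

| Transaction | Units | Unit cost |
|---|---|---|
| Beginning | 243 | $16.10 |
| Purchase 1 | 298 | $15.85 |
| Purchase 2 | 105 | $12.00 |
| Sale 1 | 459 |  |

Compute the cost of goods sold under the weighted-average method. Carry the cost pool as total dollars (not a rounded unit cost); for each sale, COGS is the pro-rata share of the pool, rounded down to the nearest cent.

After Beginning: 243 on hand, pool $3,912.30 (≈ $16.1000 each)
After Purchase 1: 541 on hand, pool $8,635.60 (≈ $15.9623 each)
After Purchase 2: 646 on hand, pool $9,895.60 (≈ $15.3183 each)
Sale 1, sell 459: 459/646 × $9,895.60 → $7,031.08
Ending inventory (cost pool remaining) = $2,864.52
Check: goods available $9,895.60 = COGS $7,031.08 + ending $2,864.52

COGS = $7,031.08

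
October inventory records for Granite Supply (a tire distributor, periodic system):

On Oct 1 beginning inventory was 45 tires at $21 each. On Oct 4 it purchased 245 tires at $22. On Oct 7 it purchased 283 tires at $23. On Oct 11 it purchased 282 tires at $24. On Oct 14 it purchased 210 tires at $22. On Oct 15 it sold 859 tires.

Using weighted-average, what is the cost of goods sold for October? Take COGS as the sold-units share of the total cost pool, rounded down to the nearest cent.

COGS = $19,544.87

Oct 15, sell 859: 859/1065 × $24,232.00 → $19,544.87
Ending inventory (cost pool remaining) = $4,687.13
Check: goods available $24,232.00 = COGS $19,544.87 + ending $4,687.13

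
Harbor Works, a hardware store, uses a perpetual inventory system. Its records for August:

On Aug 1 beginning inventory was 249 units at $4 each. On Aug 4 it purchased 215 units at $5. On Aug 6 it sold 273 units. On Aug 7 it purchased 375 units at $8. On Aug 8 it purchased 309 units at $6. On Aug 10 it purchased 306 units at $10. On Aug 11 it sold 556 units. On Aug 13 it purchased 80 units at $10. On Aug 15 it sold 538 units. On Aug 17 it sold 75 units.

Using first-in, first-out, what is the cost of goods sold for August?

COGS = $9,865

Aug 6, 273 sold [FIFO — oldest first]: 249 @ $4 + 24 @ $5 = $1,116
Aug 11, 556 sold [FIFO — oldest first]: 191 @ $5 + 365 @ $8 = $3,875
Aug 15, 538 sold [FIFO — oldest first]: 10 @ $8 + 309 @ $6 + 219 @ $10 = $4,124
Aug 17, 75 sold [FIFO — oldest first]: 75 @ $10 = $750
Total COGS = $1,116 + $3,875 + $4,124 + $750 = $9,865
Ending inventory: 12 @ $10 + 80 @ $10 = $920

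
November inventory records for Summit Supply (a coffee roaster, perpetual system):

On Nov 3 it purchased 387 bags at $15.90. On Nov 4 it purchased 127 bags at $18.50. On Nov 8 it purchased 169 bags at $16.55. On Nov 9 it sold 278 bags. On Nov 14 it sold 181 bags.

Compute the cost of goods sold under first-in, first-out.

COGS = $7,485.30

Nov 9, 278 sold [FIFO — oldest first]: 278 @ $15.90 = $4,420.20
Nov 14, 181 sold [FIFO — oldest first]: 109 @ $15.90 + 72 @ $18.50 = $3,065.10
Total COGS = $4,420.20 + $3,065.10 = $7,485.30
Ending inventory: 55 @ $18.50 + 169 @ $16.55 = $3,814.45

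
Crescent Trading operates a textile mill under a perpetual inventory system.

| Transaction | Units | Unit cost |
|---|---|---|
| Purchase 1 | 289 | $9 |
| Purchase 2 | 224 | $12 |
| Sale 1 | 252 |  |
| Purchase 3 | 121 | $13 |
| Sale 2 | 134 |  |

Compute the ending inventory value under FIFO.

Sale 1 (252) [FIFO — oldest first]: 252 @ $9 = $2,268
Sale 2 (134) [FIFO — oldest first]: 37 @ $9 + 97 @ $12 = $1,497
Total COGS = $2,268 + $1,497 = $3,765
Ending inventory: 127 @ $12 + 121 @ $13 = $3,097
Check: goods available $6,862 = COGS $3,765 + ending $3,097

Ending inventory = $3,097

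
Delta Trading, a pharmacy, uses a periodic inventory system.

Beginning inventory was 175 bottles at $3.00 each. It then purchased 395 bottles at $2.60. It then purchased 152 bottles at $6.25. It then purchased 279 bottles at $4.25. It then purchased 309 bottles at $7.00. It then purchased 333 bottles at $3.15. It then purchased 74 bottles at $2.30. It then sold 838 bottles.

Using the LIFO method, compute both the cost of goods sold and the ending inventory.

Sale 1 (838) [LIFO — newest first]: 74 @ $2.30 + 333 @ $3.15 + 309 @ $7.00 + 122 @ $4.25 = $3,900.65
Ending inventory: 175 @ $3.00 + 395 @ $2.60 + 152 @ $6.25 + 157 @ $4.25 = $3,169.25

COGS = $3,900.65; ending inventory = $3,169.25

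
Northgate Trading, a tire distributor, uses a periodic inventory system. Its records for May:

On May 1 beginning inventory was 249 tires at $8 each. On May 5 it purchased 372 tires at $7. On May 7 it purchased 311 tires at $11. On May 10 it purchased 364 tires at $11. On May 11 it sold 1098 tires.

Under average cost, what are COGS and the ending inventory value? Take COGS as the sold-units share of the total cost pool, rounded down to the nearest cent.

May 11, sell 1098: 1098/1296 × $12,021.00 → $10,184.45
Ending inventory (cost pool remaining) = $1,836.55

COGS = $10,184.45; ending inventory = $1,836.55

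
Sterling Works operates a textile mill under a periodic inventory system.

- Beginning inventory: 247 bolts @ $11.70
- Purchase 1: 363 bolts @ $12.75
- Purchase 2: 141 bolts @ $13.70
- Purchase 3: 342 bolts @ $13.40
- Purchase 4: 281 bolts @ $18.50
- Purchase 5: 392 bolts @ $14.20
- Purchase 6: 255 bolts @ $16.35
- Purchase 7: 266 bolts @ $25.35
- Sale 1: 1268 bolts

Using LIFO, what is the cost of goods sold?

COGS = $22,668.85

Sale 1 (1268) [LIFO — newest first]: 266 @ $25.35 + 255 @ $16.35 + 392 @ $14.20 + 281 @ $18.50 + 74 @ $13.40 = $22,668.85
Ending inventory: 247 @ $11.70 + 363 @ $12.75 + 141 @ $13.70 + 268 @ $13.40 = $13,041.05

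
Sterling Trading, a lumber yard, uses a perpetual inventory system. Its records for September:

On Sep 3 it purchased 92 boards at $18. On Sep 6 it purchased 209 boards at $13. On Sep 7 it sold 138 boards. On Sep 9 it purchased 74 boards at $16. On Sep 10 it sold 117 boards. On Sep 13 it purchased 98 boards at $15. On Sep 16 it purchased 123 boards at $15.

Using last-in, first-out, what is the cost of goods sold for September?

COGS = $3,537

Sep 7, 138 sold [LIFO — newest first]: 138 @ $13 = $1,794
Sep 10, 117 sold [LIFO — newest first]: 74 @ $16 + 43 @ $13 = $1,743
Total COGS = $1,794 + $1,743 = $3,537
Ending inventory: 92 @ $18 + 28 @ $13 + 98 @ $15 + 123 @ $15 = $5,335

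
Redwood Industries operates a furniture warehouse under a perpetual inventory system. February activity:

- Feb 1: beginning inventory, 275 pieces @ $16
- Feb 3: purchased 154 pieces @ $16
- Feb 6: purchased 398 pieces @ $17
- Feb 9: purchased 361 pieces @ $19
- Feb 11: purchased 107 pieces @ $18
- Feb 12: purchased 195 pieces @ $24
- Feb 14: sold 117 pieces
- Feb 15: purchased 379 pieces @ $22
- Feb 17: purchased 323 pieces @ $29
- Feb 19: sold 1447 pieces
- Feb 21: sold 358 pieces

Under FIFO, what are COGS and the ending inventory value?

Feb 14, 117 sold [FIFO — oldest first]: 117 @ $16 = $1,872
Feb 19, 1447 sold [FIFO — oldest first]: 158 @ $16 + 154 @ $16 + 398 @ $17 + 361 @ $19 + 107 @ $18 + 195 @ $24 + 74 @ $22 = $26,851
Feb 21, 358 sold [FIFO — oldest first]: 305 @ $22 + 53 @ $29 = $8,247
Total COGS = $1,872 + $26,851 + $8,247 = $36,970
Ending inventory: 270 @ $29 = $7,830

COGS = $36,970; ending inventory = $7,830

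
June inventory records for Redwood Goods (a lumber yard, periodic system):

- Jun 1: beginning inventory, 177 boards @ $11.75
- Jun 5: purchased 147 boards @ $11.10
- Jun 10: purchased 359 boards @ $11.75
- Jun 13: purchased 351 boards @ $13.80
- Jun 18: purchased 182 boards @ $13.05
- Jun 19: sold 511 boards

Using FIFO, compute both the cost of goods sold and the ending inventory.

Jun 19, 511 sold [FIFO — oldest first]: 177 @ $11.75 + 147 @ $11.10 + 187 @ $11.75 = $5,908.70
Ending inventory: 172 @ $11.75 + 351 @ $13.80 + 182 @ $13.05 = $9,239.90

COGS = $5,908.70; ending inventory = $9,239.90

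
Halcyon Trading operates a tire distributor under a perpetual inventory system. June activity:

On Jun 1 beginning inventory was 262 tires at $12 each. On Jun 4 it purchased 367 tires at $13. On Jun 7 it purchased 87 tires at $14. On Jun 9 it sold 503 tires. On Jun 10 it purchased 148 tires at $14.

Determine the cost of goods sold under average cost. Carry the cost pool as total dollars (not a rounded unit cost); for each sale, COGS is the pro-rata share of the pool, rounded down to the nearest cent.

After Jun 1: 262 on hand, pool $3,144.00 (≈ $12.0000 each)
After Jun 4: 629 on hand, pool $7,915.00 (≈ $12.5835 each)
After Jun 7: 716 on hand, pool $9,133.00 (≈ $12.7556 each)
Jun 9, sell 503: 503/716 × $9,133.00 → $6,416.06
After Jun 10: 361 on hand, pool $4,788.94 (≈ $13.2658 each)
Ending inventory (cost pool remaining) = $4,788.94

COGS = $6,416.06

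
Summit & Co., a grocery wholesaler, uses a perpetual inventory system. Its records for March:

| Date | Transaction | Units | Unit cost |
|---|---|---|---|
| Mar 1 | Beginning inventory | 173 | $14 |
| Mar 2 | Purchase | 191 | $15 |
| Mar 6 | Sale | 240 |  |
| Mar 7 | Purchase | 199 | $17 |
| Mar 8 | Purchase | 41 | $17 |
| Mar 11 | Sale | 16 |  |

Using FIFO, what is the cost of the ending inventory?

Mar 6, 240 sold [FIFO — oldest first]: 173 @ $14 + 67 @ $15 = $3,427
Mar 11, 16 sold [FIFO — oldest first]: 16 @ $15 = $240
Total COGS = $3,427 + $240 = $3,667
Ending inventory: 108 @ $15 + 199 @ $17 + 41 @ $17 = $5,700

Ending inventory = $5,700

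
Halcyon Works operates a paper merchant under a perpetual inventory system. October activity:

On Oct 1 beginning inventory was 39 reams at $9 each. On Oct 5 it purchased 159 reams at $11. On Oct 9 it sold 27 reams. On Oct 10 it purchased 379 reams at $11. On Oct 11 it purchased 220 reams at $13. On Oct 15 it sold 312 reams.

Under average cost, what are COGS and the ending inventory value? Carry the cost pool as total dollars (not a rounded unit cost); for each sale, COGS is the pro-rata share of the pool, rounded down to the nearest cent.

After Oct 1: 39 on hand, pool $351.00 (≈ $9.0000 each)
After Oct 5: 198 on hand, pool $2,100.00 (≈ $10.6061 each)
Oct 9, sell 27: 27/198 × $2,100.00 → $286.36
After Oct 10: 550 on hand, pool $5,982.64 (≈ $10.8775 each)
After Oct 11: 770 on hand, pool $8,842.64 (≈ $11.4839 each)
Oct 15, sell 312: 312/770 × $8,842.64 → $3,582.99
Total COGS = $286.36 + $3,582.99 = $3,869.35
Ending inventory (cost pool remaining) = $5,259.65

COGS = $3,869.35; ending inventory = $5,259.65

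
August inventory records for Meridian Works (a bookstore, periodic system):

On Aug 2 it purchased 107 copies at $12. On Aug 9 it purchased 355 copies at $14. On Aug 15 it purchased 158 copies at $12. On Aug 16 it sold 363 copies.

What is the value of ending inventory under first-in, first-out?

Aug 16, 363 sold [FIFO — oldest first]: 107 @ $12 + 256 @ $14 = $4,868
Ending inventory: 99 @ $14 + 158 @ $12 = $3,282
Check: goods available $8,150 = COGS $4,868 + ending $3,282

Ending inventory = $3,282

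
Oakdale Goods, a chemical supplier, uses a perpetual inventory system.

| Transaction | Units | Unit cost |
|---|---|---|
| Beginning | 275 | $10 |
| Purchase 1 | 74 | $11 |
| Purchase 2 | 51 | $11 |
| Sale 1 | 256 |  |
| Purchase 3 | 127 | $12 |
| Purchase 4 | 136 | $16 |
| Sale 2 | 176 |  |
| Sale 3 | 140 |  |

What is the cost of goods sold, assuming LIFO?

COGS = $6,915

Sale 1 (256) [LIFO — newest first]: 51 @ $11 + 74 @ $11 + 131 @ $10 = $2,685
Sale 2 (176) [LIFO — newest first]: 136 @ $16 + 40 @ $12 = $2,656
Sale 3 (140) [LIFO — newest first]: 87 @ $12 + 53 @ $10 = $1,574
Total COGS = $2,685 + $2,656 + $1,574 = $6,915
Ending inventory: 91 @ $10 = $910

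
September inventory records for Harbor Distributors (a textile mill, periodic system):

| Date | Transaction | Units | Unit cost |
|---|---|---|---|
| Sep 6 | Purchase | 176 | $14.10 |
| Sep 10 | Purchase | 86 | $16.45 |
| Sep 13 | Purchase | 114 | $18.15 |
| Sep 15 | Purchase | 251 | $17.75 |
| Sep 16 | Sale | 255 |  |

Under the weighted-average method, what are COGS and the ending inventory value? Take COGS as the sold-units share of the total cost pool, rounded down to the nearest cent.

Sep 16, sell 255: 255/627 × $10,420.65 → $4,238.06
Ending inventory (cost pool remaining) = $6,182.59
Check: goods available $10,420.65 = COGS $4,238.06 + ending $6,182.59

COGS = $4,238.06; ending inventory = $6,182.59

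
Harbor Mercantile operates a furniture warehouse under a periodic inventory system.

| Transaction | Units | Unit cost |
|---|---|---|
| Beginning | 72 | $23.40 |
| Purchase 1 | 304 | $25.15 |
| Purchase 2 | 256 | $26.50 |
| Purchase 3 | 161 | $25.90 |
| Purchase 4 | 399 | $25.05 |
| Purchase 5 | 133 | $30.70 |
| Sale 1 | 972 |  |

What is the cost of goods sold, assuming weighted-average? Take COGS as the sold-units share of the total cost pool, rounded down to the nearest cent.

Sale 1, sell 972: 972/1325 × $34,362.35 → $25,207.70
Ending inventory (cost pool remaining) = $9,154.65

COGS = $25,207.70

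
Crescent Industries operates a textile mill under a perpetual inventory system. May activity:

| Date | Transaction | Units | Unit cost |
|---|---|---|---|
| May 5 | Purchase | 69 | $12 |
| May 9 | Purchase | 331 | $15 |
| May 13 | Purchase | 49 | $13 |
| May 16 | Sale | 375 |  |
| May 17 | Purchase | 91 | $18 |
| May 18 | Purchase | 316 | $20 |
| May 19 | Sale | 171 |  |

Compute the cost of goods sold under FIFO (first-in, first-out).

May 16, 375 sold [FIFO — oldest first]: 69 @ $12 + 306 @ $15 = $5,418
May 19, 171 sold [FIFO — oldest first]: 25 @ $15 + 49 @ $13 + 91 @ $18 + 6 @ $20 = $2,770
Total COGS = $5,418 + $2,770 = $8,188
Ending inventory: 310 @ $20 = $6,200

COGS = $8,188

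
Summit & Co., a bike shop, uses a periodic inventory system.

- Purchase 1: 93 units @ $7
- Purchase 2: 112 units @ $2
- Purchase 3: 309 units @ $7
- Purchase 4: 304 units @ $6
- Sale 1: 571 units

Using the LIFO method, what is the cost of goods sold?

Sale 1 (571) [LIFO — newest first]: 304 @ $6 + 267 @ $7 = $3,693
Ending inventory: 93 @ $7 + 112 @ $2 + 42 @ $7 = $1,169
Check: goods available $4,862 = COGS $3,693 + ending $1,169

COGS = $3,693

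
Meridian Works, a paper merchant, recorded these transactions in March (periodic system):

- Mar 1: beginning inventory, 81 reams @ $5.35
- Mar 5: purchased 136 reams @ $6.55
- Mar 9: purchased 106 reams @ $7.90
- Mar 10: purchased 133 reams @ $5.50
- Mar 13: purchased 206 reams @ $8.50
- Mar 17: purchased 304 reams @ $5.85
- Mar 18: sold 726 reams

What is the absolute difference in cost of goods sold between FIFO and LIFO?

FIFO COGS: 81 @ $5.35 + 136 @ $6.55 + 106 @ $7.90 + 133 @ $5.50 + 206 @ $8.50 + 64 @ $5.85 = $5,018.45
LIFO COGS: 304 @ $5.85 + 206 @ $8.50 + 133 @ $5.50 + 83 @ $7.90 = $4,916.60
Difference = |$5,018.45 − $4,916.60| = $101.85

$101.85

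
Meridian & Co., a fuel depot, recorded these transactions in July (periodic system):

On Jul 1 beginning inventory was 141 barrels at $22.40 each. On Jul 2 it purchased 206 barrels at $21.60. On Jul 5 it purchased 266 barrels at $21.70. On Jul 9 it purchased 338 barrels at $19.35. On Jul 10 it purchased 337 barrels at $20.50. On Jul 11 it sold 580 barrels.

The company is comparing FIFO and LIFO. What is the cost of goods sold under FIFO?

COGS = $12,664.10

FIFO COGS: 141 @ $22.40 + 206 @ $21.60 + 233 @ $21.70 = $12,664.10
LIFO COGS: 337 @ $20.50 + 243 @ $19.35 = $11,610.55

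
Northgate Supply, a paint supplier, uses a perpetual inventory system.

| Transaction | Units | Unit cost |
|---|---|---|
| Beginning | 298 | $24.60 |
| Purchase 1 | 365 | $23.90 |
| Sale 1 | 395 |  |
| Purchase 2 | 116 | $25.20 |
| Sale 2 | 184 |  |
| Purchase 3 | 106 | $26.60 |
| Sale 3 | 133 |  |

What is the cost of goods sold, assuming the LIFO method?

Sale 1 (395) [LIFO — newest first]: 365 @ $23.90 + 30 @ $24.60 = $9,461.50
Sale 2 (184) [LIFO — newest first]: 116 @ $25.20 + 68 @ $24.60 = $4,596.00
Sale 3 (133) [LIFO — newest first]: 106 @ $26.60 + 27 @ $24.60 = $3,483.80
Total COGS = $9,461.50 + $4,596.00 + $3,483.80 = $17,541.30
Ending inventory: 173 @ $24.60 = $4,255.80
Check: goods available $21,797.10 = COGS $17,541.30 + ending $4,255.80

COGS = $17,541.30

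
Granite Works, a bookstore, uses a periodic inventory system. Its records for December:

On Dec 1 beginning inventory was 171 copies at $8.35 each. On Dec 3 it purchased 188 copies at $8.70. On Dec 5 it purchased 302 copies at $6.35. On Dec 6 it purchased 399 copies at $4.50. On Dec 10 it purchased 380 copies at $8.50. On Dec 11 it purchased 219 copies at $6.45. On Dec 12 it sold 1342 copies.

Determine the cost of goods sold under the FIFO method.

Dec 12, 1342 sold [FIFO — oldest first]: 171 @ $8.35 + 188 @ $8.70 + 302 @ $6.35 + 399 @ $4.50 + 282 @ $8.50 = $9,173.65
Ending inventory: 98 @ $8.50 + 219 @ $6.45 = $2,245.55

COGS = $9,173.65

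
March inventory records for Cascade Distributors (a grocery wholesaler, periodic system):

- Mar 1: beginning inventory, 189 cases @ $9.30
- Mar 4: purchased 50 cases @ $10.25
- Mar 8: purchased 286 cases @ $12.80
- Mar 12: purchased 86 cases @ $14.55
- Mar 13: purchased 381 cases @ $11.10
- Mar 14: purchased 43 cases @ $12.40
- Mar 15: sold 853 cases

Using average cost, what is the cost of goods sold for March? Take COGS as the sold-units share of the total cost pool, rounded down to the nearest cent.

Mar 15, sell 853: 853/1035 × $11,944.60 → $9,844.19
Ending inventory (cost pool remaining) = $2,100.41

COGS = $9,844.19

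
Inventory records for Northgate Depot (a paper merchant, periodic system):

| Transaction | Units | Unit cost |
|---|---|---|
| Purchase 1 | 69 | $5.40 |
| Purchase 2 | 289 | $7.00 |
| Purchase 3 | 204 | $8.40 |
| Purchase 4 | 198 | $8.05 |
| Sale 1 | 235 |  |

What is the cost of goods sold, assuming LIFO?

Sale 1 (235) [LIFO — newest first]: 198 @ $8.05 + 37 @ $8.40 = $1,904.70
Ending inventory: 69 @ $5.40 + 289 @ $7.00 + 167 @ $8.40 = $3,798.40

COGS = $1,904.70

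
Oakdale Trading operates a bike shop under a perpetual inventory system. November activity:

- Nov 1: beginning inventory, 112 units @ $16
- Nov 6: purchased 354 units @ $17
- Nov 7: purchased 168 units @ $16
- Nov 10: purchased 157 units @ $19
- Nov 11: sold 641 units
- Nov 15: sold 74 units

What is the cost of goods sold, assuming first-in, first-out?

Nov 11, 641 sold [FIFO — oldest first]: 112 @ $16 + 354 @ $17 + 168 @ $16 + 7 @ $19 = $10,631
Nov 15, 74 sold [FIFO — oldest first]: 74 @ $19 = $1,406
Total COGS = $10,631 + $1,406 = $12,037
Ending inventory: 76 @ $19 = $1,444

COGS = $12,037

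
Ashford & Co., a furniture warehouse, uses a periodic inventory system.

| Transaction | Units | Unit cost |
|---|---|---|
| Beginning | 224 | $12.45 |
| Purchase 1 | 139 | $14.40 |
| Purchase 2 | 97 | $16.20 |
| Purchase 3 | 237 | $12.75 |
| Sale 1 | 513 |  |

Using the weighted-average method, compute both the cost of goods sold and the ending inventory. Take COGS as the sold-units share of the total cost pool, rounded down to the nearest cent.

Sale 1, sell 513: 513/697 × $9,383.55 → $6,906.40
Ending inventory (cost pool remaining) = $2,477.15

COGS = $6,906.40; ending inventory = $2,477.15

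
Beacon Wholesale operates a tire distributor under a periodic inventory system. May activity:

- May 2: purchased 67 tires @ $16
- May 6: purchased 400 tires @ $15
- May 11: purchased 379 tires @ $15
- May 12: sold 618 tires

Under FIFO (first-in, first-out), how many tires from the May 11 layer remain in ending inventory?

May 12, 618 sold [FIFO — oldest first]: 67 @ $16 + 400 @ $15 + 151 @ $15 = $9,337
Ending inventory: 228 @ $15 = $3,420

228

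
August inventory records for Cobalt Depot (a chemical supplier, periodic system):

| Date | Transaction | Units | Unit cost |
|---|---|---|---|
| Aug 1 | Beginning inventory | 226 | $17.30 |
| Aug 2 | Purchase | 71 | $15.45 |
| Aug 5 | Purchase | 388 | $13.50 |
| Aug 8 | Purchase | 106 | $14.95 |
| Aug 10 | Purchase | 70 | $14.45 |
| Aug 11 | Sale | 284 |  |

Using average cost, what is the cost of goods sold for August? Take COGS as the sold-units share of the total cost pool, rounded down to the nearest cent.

COGS = $4,235.57

Aug 11, sell 284: 284/861 × $12,840.95 → $4,235.57
Ending inventory (cost pool remaining) = $8,605.38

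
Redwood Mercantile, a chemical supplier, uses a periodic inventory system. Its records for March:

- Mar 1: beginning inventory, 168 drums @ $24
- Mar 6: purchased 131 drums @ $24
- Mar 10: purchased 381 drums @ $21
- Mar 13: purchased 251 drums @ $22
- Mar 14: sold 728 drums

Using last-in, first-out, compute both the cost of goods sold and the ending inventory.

COGS = $15,827; ending inventory = $4,872

Mar 14, 728 sold [LIFO — newest first]: 251 @ $22 + 381 @ $21 + 96 @ $24 = $15,827
Ending inventory: 168 @ $24 + 35 @ $24 = $4,872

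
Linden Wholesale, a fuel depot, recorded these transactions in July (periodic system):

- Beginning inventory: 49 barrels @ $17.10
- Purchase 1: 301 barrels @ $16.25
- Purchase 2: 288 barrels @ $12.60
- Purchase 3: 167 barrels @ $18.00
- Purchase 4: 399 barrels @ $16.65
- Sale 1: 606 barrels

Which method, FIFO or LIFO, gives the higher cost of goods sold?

LIFO

FIFO COGS: 49 @ $17.10 + 301 @ $16.25 + 256 @ $12.60 = $8,954.75
LIFO COGS: 399 @ $16.65 + 167 @ $18.00 + 40 @ $12.60 = $10,153.35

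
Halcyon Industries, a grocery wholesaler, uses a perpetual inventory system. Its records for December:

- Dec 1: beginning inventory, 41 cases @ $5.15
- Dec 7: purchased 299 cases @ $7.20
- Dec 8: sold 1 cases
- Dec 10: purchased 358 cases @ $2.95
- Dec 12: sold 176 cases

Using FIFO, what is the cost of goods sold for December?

Dec 8, 1 sold [FIFO — oldest first]: 1 @ $5.15 = $5.15
Dec 12, 176 sold [FIFO — oldest first]: 40 @ $5.15 + 136 @ $7.20 = $1,185.20
Total COGS = $5.15 + $1,185.20 = $1,190.35
Ending inventory: 163 @ $7.20 + 358 @ $2.95 = $2,229.70
Check: goods available $3,420.05 = COGS $1,190.35 + ending $2,229.70

COGS = $1,190.35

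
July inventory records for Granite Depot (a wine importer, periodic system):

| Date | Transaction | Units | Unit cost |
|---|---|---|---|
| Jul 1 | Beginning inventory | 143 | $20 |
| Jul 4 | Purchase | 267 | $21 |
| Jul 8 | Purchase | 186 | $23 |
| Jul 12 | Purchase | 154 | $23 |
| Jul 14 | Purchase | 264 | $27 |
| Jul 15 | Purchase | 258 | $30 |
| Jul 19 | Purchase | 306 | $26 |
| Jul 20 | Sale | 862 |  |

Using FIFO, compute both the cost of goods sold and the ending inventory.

COGS = $19,311; ending inventory = $19,800

Jul 20, 862 sold [FIFO — oldest first]: 143 @ $20 + 267 @ $21 + 186 @ $23 + 154 @ $23 + 112 @ $27 = $19,311
Ending inventory: 152 @ $27 + 258 @ $30 + 306 @ $26 = $19,800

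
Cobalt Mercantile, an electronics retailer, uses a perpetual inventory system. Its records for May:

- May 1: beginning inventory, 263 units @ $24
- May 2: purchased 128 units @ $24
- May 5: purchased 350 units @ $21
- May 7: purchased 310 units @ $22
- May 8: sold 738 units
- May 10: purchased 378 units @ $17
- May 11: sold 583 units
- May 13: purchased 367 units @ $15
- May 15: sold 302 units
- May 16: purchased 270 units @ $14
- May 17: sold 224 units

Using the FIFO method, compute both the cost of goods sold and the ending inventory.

COGS = $36,199; ending inventory = $3,066

May 8, 738 sold [FIFO — oldest first]: 263 @ $24 + 128 @ $24 + 347 @ $21 = $16,671
May 11, 583 sold [FIFO — oldest first]: 3 @ $21 + 310 @ $22 + 270 @ $17 = $11,473
May 15, 302 sold [FIFO — oldest first]: 108 @ $17 + 194 @ $15 = $4,746
May 17, 224 sold [FIFO — oldest first]: 173 @ $15 + 51 @ $14 = $3,309
Total COGS = $16,671 + $11,473 + $4,746 + $3,309 = $36,199
Ending inventory: 219 @ $14 = $3,066
Check: goods available $39,265 = COGS $36,199 + ending $3,066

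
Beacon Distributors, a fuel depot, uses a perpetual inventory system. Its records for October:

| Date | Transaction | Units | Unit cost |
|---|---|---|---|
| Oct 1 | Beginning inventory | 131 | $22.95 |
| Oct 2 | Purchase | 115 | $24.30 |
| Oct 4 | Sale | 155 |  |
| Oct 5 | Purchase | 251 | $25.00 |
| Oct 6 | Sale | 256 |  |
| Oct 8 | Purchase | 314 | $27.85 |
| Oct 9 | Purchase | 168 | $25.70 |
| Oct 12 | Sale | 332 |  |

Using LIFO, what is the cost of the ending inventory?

Oct 4, 155 sold [LIFO — newest first]: 115 @ $24.30 + 40 @ $22.95 = $3,712.50
Oct 6, 256 sold [LIFO — newest first]: 251 @ $25.00 + 5 @ $22.95 = $6,389.75
Oct 12, 332 sold [LIFO — newest first]: 168 @ $25.70 + 164 @ $27.85 = $8,885.00
Total COGS = $3,712.50 + $6,389.75 + $8,885.00 = $18,987.25
Ending inventory: 86 @ $22.95 + 150 @ $27.85 = $6,151.20

Ending inventory = $6,151.20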